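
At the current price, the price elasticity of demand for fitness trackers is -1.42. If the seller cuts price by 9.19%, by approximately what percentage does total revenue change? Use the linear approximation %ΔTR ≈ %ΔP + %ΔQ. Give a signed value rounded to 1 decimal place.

+3.9%

%ΔQ ≈ Ed × %ΔP = (-1.42) × (-9.19%) = +13.0498%
%ΔTR ≈ %ΔP + %ΔQ = (-9.19%) + (+13.0498%) = +3.8598%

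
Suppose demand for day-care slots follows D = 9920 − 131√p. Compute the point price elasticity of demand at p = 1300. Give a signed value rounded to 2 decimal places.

-0.45

dD/dp = −131/(2√p) = -1.81664. At p = 1300, D = 5196.73.
Ed = (dD/dp)·(p/D) = (-1.81664) × (1300/5196.73) = -0.4544…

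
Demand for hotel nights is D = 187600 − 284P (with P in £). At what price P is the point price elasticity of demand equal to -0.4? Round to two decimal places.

Ed = −284P/(187600 − 284P). Set this equal to -0.4:
284P = 0.4·(187600 − 284P) ⇒ 284P(1 + 0.4) = 0.4·187600
P = 0.4·187600 / (284·1.4) = 188.7323…

188.73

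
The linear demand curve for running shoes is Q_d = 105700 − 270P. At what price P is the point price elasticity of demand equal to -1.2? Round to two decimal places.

Ed = −270P/(105700 − 270P). Set this equal to -1.2:
270P = 1.2·(105700 − 270P) ⇒ 270P(1 + 1.2) = 1.2·105700
P = 1.2·105700 / (270·2.2) = 213.5353…

213.54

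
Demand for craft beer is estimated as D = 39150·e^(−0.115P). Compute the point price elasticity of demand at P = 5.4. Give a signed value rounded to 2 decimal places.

dD/dP = −0.115·D = -2419.54. At P = 5.4, D = 21039.5.
Ed = (dD/dP)·(P/D) = (-2419.54) × (5.4/21039.5) = -0.621

-0.62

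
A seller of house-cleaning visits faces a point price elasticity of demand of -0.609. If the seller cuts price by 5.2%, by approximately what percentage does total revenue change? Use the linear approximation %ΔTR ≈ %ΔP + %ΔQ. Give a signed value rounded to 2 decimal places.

-2.03%

%ΔQ ≈ Ed × %ΔP = (-0.609) × (-5.2%) = +3.1668%
%ΔTR ≈ %ΔP + %ΔQ = (-5.2%) + (+3.1668%) = -2.0332%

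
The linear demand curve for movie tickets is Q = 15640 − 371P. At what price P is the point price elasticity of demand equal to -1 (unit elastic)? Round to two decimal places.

Ed = −371P/(15640 − 371P). Set this equal to -1:
371P = 1·(15640 − 371P) ⇒ 371P(1 + 1) = 1·15640
P = 1·15640 / (371·2) = 21.0781…

21.08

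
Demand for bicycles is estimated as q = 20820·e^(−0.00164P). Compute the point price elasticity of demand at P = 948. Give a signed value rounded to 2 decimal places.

dq/dP = −0.00164·q = -7.21304. At P = 948, q = 4398.19.
Ed = (dq/dP)·(P/q) = (-7.21304) × (948/4398.19) = -1.5547…

-1.55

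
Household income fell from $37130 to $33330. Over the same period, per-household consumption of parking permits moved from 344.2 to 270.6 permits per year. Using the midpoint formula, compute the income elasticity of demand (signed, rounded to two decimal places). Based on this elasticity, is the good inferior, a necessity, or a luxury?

2.22; luxury

%ΔQ = (270.6 − 344.2)/[( 344.2 + 270.6)/2] = -73.6/307.4 = -0.239427…
%ΔIncome = (33330 − 37130)/[( 37130 + 33330)/2] = -3800/35230 = -0.107862…
E_income = (-73.6/307.4) / (-3800/35230) = 2.2197…
E_income > 1 ⇒ normal good, luxury.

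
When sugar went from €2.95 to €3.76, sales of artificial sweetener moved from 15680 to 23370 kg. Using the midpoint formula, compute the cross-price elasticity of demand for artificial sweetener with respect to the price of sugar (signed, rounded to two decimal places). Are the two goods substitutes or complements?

%ΔQ_{artificial sweetener} = (23370 − 15680)/avg = 7690/19525 = 0.393854…
%ΔP_{sugar} = (3.76 − 2.95)/avg = 0.81/3.355 = 0.241430…
E_cross = (7690/19525) / (0.81/3.355) = 1.6313…
E_cross > 0 ⇒ the goods are substitutes.

1.63; substitutes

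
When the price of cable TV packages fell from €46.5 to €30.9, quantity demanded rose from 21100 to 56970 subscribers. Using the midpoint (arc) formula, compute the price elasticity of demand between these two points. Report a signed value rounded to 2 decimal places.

-2.28

%ΔQ = (56970 − 21100) / [(21100 + 56970)/2] = 35870/39035 = 0.918918…
%ΔP = (30.9 − 46.5) / [(46.5 + 30.9)/2] = -15.6/38.7 = -0.403100…
Arc Ed = %ΔQ / %ΔP = (35870/39035) / (-15.6/38.7) = -2.2796…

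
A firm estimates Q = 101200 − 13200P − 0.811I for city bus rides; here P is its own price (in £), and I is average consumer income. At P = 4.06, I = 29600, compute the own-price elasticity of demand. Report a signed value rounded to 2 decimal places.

-2.27

At the given values, Q = 101200 − 13200(4.06) − 0.811(29600) = 23602.4.
∂Q/∂P = −13200.
E = (-13200) × (4.06/23602.4) = -2.2706…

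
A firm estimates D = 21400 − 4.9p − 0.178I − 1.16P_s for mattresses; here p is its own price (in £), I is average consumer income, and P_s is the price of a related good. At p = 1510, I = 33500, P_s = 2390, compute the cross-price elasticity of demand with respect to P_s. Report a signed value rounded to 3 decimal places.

-0.527

At the given values, D = 21400 − 4.9(1510) − 0.178(33500) − 1.16(2390) = 5265.6.
∂D/∂P_s = -1.16.
E = (-1.16) × (2390/5265.6) = -0.52651…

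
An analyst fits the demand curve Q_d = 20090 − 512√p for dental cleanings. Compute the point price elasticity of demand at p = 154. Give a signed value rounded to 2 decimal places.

dQ_d/dp = −512/(2√p) = -20.6291. At p = 154, Q_d = 13736.2.
Ed = (dQ_d/dp)·(p/Q_d) = (-20.6291) × (154/13736.2) = -0.2312…

-0.23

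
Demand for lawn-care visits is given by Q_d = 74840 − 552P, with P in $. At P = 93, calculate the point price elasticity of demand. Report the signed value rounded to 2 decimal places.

dQ_d/dP = −552. At P = 93, Q_d = 74840 − 552(93) = 23504.
Ed = (dQ_d/dP)·(P/Q_d) = −552 × (93/23504) = -2.1841…

-2.18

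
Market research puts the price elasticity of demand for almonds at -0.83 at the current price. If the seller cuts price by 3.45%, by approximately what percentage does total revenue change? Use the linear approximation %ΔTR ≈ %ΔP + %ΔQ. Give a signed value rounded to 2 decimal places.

-0.59%

%ΔQ ≈ Ed × %ΔP = (-0.83) × (-3.45%) = +2.8635%
%ΔTR ≈ %ΔP + %ΔQ = (-3.45%) + (+2.8635%) = -0.5865%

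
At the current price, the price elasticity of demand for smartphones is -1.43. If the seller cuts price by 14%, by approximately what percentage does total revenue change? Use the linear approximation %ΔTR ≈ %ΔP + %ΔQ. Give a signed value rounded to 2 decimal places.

%ΔQ ≈ Ed × %ΔP = (-1.43) × (-14%) = +20.0200%
%ΔTR ≈ %ΔP + %ΔQ = (-14%) + (+20.0200%) = +6.0200%

+6.02%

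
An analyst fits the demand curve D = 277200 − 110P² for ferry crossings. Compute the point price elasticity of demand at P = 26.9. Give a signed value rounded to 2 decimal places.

-0.81

dD/dP = −2·110·P = -5918. At P = 26.9, D = 197602.9.
Ed = (dD/dP)·(P/D) = (-5918) × (26.9/197602.9) = -0.8056…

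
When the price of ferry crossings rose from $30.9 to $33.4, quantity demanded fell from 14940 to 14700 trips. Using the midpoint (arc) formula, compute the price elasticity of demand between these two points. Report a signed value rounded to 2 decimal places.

-0.21

%ΔQ = (14700 − 14940) / [(14940 + 14700)/2] = -240/14820 = -0.016194…
%ΔP = (33.4 − 30.9) / [(30.9 + 33.4)/2] = 2.5/32.15 = 0.077760…
Arc Ed = %ΔQ / %ΔP = (-240/14820) / (2.5/32.15) = -0.2082…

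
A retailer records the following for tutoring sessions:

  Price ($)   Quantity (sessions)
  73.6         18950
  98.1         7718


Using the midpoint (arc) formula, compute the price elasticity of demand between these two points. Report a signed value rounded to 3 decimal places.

-2.952

%ΔQ = (7718 − 18950) / [(18950 + 7718)/2] = -11232/13334 = -0.842357…
%ΔP = (98.1 − 73.6) / [(73.6 + 98.1)/2] = 24.5/85.85 = 0.285381…
Arc Ed = %ΔQ / %ΔP = (-11232/13334) / (24.5/85.85) = -2.95169…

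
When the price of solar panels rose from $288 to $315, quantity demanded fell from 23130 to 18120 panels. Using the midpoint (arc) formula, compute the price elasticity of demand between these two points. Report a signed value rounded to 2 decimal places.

-2.71

%ΔQ = (18120 − 23130) / [(23130 + 18120)/2] = -5010/20625 = -0.242909…
%ΔP = (315 − 288) / [(288 + 315)/2] = 27/301.5 = 0.089552…
Arc Ed = %ΔQ / %ΔP = (-5010/20625) / (27/301.5) = -2.7124…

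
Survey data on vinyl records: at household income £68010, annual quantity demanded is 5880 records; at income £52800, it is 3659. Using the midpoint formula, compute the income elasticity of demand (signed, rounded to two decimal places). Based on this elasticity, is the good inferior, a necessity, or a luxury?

%ΔQ = (3659 − 5880)/[( 5880 + 3659)/2] = -2221/4769.5 = -0.465667…
%ΔIncome = (52800 − 68010)/[( 68010 + 52800)/2] = -15210/60405 = -0.251800…
E_income = (-2221/4769.5) / (-15210/60405) = 1.8493…
E_income > 1 ⇒ normal good, luxury.

1.85; luxury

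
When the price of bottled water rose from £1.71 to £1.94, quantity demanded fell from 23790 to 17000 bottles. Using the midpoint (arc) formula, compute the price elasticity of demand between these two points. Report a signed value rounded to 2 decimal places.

-2.64

%ΔQ = (17000 − 23790) / [(23790 + 17000)/2] = -6790/20395 = -0.332924…
%ΔP = (1.94 − 1.71) / [(1.71 + 1.94)/2] = 0.23/1.825 = 0.126027…
Arc Ed = %ΔQ / %ΔP = (-6790/20395) / (0.23/1.825) = -2.6416…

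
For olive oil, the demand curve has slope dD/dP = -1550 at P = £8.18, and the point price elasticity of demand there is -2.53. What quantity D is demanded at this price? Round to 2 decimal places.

5011.46

Ed = (dD/dP)·(P/D) ⇒ D = (dD/dP)·P/Ed = (-1550)·8.18/(-2.53) = 5011.4624…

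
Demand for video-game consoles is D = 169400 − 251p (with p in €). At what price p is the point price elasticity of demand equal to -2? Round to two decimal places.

Ed = −251p/(169400 − 251p). Set this equal to -2:
251p = 2·(169400 − 251p) ⇒ 251p(1 + 2) = 2·169400
p = 2·169400 / (251·3) = 449.9335…

449.93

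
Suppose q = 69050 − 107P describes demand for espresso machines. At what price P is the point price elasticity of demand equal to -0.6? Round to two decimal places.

242.00

Ed = −107P/(69050 − 107P). Set this equal to -0.6:
107P = 0.6·(69050 − 107P) ⇒ 107P(1 + 0.6) = 0.6·69050
P = 0.6·69050 / (107·1.6) = 241.9976…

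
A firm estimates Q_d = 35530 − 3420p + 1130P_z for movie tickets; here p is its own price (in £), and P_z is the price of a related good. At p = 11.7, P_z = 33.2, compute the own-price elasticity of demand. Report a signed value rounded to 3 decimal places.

At the given values, Q_d = 35530 − 3420(11.7) + 1130(33.2) = 33032.
∂Q_d/∂p = −3420.
E = (-3420) × (11.7/33032) = -1.21137…

-1.211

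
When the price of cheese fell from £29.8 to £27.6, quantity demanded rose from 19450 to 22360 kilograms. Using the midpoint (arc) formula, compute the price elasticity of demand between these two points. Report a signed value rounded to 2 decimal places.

-1.82

%ΔQ = (22360 − 19450) / [(19450 + 22360)/2] = 2910/20905 = 0.139201…
%ΔP = (27.6 − 29.8) / [(29.8 + 27.6)/2] = -2.2/28.7 = -0.076655…
Arc Ed = %ΔQ / %ΔP = (2910/20905) / (-2.2/28.7) = -1.8159…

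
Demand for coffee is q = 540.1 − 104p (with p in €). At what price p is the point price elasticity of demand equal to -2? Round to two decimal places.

3.46

Ed = −104p/(540.1 − 104p). Set this equal to -2:
104p = 2·(540.1 − 104p) ⇒ 104p(1 + 2) = 2·540.1
p = 2·540.1 / (104·3) = 3.4621…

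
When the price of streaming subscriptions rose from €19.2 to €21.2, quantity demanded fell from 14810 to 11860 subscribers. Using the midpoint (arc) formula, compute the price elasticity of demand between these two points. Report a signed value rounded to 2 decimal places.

%ΔQ = (11860 − 14810) / [(14810 + 11860)/2] = -2950/13335 = -0.221222…
%ΔP = (21.2 − 19.2) / [(19.2 + 21.2)/2] = 2/20.2 = 0.099009…
Arc Ed = %ΔQ / %ΔP = (-2950/13335) / (2/20.2) = -2.2343…

-2.23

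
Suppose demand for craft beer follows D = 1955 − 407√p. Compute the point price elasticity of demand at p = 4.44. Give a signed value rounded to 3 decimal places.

dD/dp = −407/(2√p) = -96.5768. At p = 4.44, D = 1097.4.
Ed = (dD/dp)·(p/D) = (-96.5768) × (4.44/1097.4) = -0.39074…

-0.391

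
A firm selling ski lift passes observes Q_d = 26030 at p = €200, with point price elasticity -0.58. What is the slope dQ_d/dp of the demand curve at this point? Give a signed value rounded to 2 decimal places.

-75.49

Ed = (dQ_d/dp)·(p/Q_d) ⇒ dQ_d/dp = Ed·Q_d/p = (-0.58)·26030/200 = -75.487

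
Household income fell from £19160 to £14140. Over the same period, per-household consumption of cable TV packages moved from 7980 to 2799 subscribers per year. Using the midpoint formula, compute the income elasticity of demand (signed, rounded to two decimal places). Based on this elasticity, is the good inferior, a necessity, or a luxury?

3.19; luxury

%ΔQ = (2799 − 7980)/[( 7980 + 2799)/2] = -5181/5389.5 = -0.961313…
%ΔIncome = (14140 − 19160)/[( 19160 + 14140)/2] = -5020/16650 = -0.301501…
E_income = (-5181/5389.5) / (-5020/16650) = 3.1884…
E_income > 1 ⇒ normal good, luxury.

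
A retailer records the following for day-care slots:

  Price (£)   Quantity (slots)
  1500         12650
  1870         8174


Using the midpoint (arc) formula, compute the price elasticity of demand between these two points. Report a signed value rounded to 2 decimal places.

-1.96

%ΔQ = (8174 − 12650) / [(12650 + 8174)/2] = -4476/10412 = -0.429888…
%ΔP = (1870 − 1500) / [(1500 + 1870)/2] = 370/1685 = 0.219584…
Arc Ed = %ΔQ / %ΔP = (-4476/10412) / (370/1685) = -1.9577…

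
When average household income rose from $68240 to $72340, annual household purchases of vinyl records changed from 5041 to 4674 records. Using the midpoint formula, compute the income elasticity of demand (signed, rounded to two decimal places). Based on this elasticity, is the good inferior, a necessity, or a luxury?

%ΔQ = (4674 − 5041)/[( 5041 + 4674)/2] = -367/4857.5 = -0.075553…
%ΔIncome = (72340 − 68240)/[( 68240 + 72340)/2] = 4100/70290 = 0.058329…
E_income = (-367/4857.5) / (4100/70290) = -1.2952…
E_income < 0 ⇒ inferior good.

-1.30; inferior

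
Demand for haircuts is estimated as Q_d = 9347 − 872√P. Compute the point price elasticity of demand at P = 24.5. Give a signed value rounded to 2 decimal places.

-0.43

dQ_d/dP = −872/(2√P) = -88.0853. At P = 24.5, Q_d = 5030.82.
Ed = (dQ_d/dP)·(P/Q_d) = (-88.0853) × (24.5/5030.82) = -0.4289…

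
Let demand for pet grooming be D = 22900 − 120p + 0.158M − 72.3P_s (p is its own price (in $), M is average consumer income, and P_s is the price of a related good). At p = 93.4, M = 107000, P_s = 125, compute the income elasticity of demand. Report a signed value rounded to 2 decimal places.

At the given values, D = 22900 − 120(93.4) + 0.158(107000) − 72.3(125) = 19560.5.
∂D/∂M = 0.158.
E = (0.158) × (107000/19560.5) = 0.8642…

0.86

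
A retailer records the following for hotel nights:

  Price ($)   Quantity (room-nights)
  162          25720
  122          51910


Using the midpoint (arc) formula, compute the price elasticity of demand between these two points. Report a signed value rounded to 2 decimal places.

%ΔQ = (51910 − 25720) / [(25720 + 51910)/2] = 26190/38815 = 0.674739…
%ΔP = (122 − 162) / [(162 + 122)/2] = -40/142 = -0.281690…
Arc Ed = %ΔQ / %ΔP = (26190/38815) / (-40/142) = -2.3953…

-2.40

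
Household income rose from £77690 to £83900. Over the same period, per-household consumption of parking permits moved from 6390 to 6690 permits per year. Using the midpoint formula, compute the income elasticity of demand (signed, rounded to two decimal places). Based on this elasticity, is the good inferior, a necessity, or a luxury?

0.60; necessity

%ΔQ = (6690 − 6390)/[( 6390 + 6690)/2] = 300/6540 = 0.045871…
%ΔIncome = (83900 − 77690)/[( 77690 + 83900)/2] = 6210/80795 = 0.076861…
E_income = (300/6540) / (6210/80795) = 0.5968…
0 < E_income < 1 ⇒ normal good, necessity.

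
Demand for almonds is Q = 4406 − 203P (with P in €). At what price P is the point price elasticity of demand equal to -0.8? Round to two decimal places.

9.65

Ed = −203P/(4406 − 203P). Set this equal to -0.8:
203P = 0.8·(4406 − 203P) ⇒ 203P(1 + 0.8) = 0.8·4406
P = 0.8·4406 / (203·1.8) = 9.6464…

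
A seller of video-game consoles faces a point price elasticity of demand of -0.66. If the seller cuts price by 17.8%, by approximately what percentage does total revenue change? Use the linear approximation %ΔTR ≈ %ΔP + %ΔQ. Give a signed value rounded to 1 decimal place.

-6.1%

%ΔQ ≈ Ed × %ΔP = (-0.66) × (-17.8%) = +11.7480%
%ΔTR ≈ %ΔP + %ΔQ = (-17.8%) + (+11.7480%) = -6.0520%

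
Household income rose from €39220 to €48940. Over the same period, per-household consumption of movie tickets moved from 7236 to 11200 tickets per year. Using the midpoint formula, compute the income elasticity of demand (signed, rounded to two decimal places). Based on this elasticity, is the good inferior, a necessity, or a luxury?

%ΔQ = (11200 − 7236)/[( 7236 + 11200)/2] = 3964/9218 = 0.430028…
%ΔIncome = (48940 − 39220)/[( 39220 + 48940)/2] = 9720/44080 = 0.220508…
E_income = (3964/9218) / (9720/44080) = 1.9501…
E_income > 1 ⇒ normal good, luxury.

1.95; luxury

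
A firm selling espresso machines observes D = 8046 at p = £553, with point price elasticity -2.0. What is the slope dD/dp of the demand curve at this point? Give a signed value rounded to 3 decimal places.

-29.099

Ed = (dD/dp)·(p/D) ⇒ dD/dp = Ed·D/p = (-2.0)·8046/553 = -29.09945…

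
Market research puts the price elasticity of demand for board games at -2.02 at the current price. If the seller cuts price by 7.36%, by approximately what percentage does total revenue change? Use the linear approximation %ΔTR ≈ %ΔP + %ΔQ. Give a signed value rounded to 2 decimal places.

+7.51%

%ΔQ ≈ Ed × %ΔP = (-2.02) × (-7.36%) = +14.8672%
%ΔTR ≈ %ΔP + %ΔQ = (-7.36%) + (+14.8672%) = +7.5072%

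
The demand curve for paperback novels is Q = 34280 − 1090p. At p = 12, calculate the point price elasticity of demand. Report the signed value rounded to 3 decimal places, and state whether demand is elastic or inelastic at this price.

-0.617; inelastic

dQ/dp = −1090. At p = 12, Q = 34280 − 1090(12) = 21200.
Ed = (dQ/dp)·(p/Q) = −1090 × (12/21200) = -0.61698…
|Ed| = 0.617 < 1, so demand is inelastic.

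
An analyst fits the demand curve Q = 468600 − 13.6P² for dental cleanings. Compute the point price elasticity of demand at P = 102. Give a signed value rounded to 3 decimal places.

-0.865

dQ/dP = −2·13.6·P = -2774.4. At P = 102, Q = 327105.6.
Ed = (dQ/dP)·(P/Q) = (-2774.4) × (102/327105.6) = -0.86512…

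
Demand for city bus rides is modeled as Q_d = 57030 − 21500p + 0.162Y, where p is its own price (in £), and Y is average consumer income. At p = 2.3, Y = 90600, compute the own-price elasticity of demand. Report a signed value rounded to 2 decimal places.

At the given values, Q_d = 57030 − 21500(2.3) + 0.162(90600) = 22257.2.
∂Q_d/∂p = −21500.
E = (-21500) × (2.3/22257.2) = -2.2217…

-2.22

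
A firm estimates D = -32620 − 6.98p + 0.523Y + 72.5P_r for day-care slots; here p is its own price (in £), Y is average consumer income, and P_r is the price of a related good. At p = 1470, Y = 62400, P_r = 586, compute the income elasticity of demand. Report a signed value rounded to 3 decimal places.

At the given values, D = -32620 − 6.98(1470) + 0.523(62400) + 72.5(586) = 32239.6.
∂D/∂Y = 0.523.
E = (0.523) × (62400/32239.6) = 1.01227…

1.012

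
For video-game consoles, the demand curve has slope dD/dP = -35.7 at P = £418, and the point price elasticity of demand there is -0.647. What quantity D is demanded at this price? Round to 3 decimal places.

Ed = (dD/dP)·(P/D) ⇒ D = (dD/dP)·P/Ed = (-35.7)·418/(-0.647) = 23064.29675…

23064.297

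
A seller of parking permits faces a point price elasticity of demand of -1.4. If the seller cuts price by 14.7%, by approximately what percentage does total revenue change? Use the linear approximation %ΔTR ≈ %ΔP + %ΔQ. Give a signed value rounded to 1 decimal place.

+5.9%

%ΔQ ≈ Ed × %ΔP = (-1.4) × (-14.7%) = +20.5800%
%ΔTR ≈ %ΔP + %ΔQ = (-14.7%) + (+20.5800%) = +5.8800%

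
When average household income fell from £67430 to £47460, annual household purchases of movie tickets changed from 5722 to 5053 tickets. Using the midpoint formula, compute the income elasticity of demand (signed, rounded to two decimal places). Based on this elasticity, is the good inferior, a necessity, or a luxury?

%ΔQ = (5053 − 5722)/[( 5722 + 5053)/2] = -669/5387.5 = -0.124176…
%ΔIncome = (47460 − 67430)/[( 67430 + 47460)/2] = -19970/57445 = -0.347636…
E_income = (-669/5387.5) / (-19970/57445) = 0.3572…
0 < E_income < 1 ⇒ normal good, necessity.

0.36; necessity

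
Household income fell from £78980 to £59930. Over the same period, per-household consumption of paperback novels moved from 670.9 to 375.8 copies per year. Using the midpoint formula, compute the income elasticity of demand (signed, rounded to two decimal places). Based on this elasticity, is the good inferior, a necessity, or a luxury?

2.06; luxury

%ΔQ = (375.8 − 670.9)/[( 670.9 + 375.8)/2] = -295.1/523.35 = -0.563867…
%ΔIncome = (59930 − 78980)/[( 78980 + 59930)/2] = -19050/69455 = -0.274278…
E_income = (-295.1/523.35) / (-19050/69455) = 2.0558…
E_income > 1 ⇒ normal good, luxury.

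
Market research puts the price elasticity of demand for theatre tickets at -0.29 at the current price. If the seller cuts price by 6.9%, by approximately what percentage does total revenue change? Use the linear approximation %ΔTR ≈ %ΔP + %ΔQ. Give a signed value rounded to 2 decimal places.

%ΔQ ≈ Ed × %ΔP = (-0.29) × (-6.9%) = +2.0010%
%ΔTR ≈ %ΔP + %ΔQ = (-6.9%) + (+2.0010%) = -4.8990%

-4.90%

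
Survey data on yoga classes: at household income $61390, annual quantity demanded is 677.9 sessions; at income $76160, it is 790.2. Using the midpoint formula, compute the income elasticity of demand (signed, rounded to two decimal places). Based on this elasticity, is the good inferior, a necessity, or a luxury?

%ΔQ = (790.2 − 677.9)/[( 677.9 + 790.2)/2] = 112.3/734.05 = 0.152986…
%ΔIncome = (76160 − 61390)/[( 61390 + 76160)/2] = 14770/68775 = 0.214758…
E_income = (112.3/734.05) / (14770/68775) = 0.7123…
0 < E_income < 1 ⇒ normal good, necessity.

0.71; necessity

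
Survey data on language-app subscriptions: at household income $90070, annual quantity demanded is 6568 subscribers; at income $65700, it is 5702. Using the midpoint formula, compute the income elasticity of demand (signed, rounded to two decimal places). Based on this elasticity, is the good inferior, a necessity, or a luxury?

%ΔQ = (5702 − 6568)/[( 6568 + 5702)/2] = -866/6135 = -0.141157…
%ΔIncome = (65700 − 90070)/[( 90070 + 65700)/2] = -24370/77885 = -0.312897…
E_income = (-866/6135) / (-24370/77885) = 0.4511…
0 < E_income < 1 ⇒ normal good, necessity.

0.45; necessity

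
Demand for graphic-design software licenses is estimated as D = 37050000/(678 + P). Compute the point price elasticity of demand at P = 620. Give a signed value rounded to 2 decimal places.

dD/dP = −37050000/(678 + P)² = -21.9907. At P = 620, D = 28543.9.
Ed = (dD/dP)·(P/D) = (-21.9907) × (620/28543.9) = -0.4776…

-0.48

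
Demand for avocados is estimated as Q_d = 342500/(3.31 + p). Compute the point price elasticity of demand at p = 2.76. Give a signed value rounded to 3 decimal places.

dQ_d/dp = −342500/(3.31 + p)² = -9295.72. At p = 2.76, Q_d = 56425.
Ed = (dQ_d/dp)·(p/Q_d) = (-9295.72) × (2.76/56425) = -0.45469…

-0.455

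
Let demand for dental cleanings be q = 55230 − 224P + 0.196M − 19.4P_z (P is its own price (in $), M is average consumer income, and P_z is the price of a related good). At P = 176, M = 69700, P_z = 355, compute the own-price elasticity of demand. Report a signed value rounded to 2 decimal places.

At the given values, q = 55230 − 224(176) + 0.196(69700) − 19.4(355) = 22580.2.
∂q/∂P = −224.
E = (-224) × (176/22580.2) = -1.7459…

-1.75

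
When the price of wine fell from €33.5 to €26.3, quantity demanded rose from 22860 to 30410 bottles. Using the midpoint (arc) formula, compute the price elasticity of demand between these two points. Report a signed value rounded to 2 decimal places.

%ΔQ = (30410 − 22860) / [(22860 + 30410)/2] = 7550/26635 = 0.283461…
%ΔP = (26.3 − 33.5) / [(33.5 + 26.3)/2] = -7.2/29.9 = -0.240802…
Arc Ed = %ΔQ / %ΔP = (7550/26635) / (-7.2/29.9) = -1.1771…

-1.18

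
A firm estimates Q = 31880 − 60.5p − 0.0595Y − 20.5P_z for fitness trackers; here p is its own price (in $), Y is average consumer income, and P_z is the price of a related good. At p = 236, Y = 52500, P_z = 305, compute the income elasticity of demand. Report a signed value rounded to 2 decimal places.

At the given values, Q = 31880 − 60.5(236) − 0.0595(52500) − 20.5(305) = 8225.75.
∂Q/∂Y = -0.0595.
E = (-0.0595) × (52500/8225.75) = -0.3797…

-0.38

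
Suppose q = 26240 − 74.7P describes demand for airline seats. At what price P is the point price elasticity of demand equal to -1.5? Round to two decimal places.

210.76

Ed = −74.7P/(26240 − 74.7P). Set this equal to -1.5:
74.7P = 1.5·(26240 − 74.7P) ⇒ 74.7P(1 + 1.5) = 1.5·26240
P = 1.5·26240 / (74.7·2.5) = 210.7630…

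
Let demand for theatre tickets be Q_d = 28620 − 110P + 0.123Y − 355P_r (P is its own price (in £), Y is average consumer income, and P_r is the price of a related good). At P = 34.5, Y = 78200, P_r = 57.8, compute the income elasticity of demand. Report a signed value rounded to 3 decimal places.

0.691

At the given values, Q_d = 28620 − 110(34.5) + 0.123(78200) − 355(57.8) = 13924.6.
∂Q_d/∂Y = 0.123.
E = (0.123) × (78200/13924.6) = 0.69076…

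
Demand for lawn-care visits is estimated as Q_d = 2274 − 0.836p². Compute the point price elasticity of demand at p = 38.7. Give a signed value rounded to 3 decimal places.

-2.450

dQ_d/dp = −2·0.836·p = -64.7064. At p = 38.7, Q_d = 1021.93116.
Ed = (dQ_d/dp)·(p/Q_d) = (-64.7064) × (38.7/1021.93116) = -2.45039…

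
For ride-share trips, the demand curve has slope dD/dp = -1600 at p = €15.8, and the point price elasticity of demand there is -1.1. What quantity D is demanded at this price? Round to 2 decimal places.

Ed = (dD/dp)·(p/D) ⇒ D = (dD/dp)·p/Ed = (-1600)·15.8/(-1.1) = 22981.8181…

22981.82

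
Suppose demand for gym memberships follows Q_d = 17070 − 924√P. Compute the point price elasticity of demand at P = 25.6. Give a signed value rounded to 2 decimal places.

dQ_d/dP = −924/(2√P) = -91.3108. At P = 25.6, Q_d = 12394.9.
Ed = (dQ_d/dP)·(P/Q_d) = (-91.3108) × (25.6/12394.9) = -0.1885…

-0.19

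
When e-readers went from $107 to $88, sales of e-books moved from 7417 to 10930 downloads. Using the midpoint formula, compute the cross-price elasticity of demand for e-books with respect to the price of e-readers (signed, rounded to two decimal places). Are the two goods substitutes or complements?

%ΔQ_{e-books} = (10930 − 7417)/avg = 3513/9173.5 = 0.382950…
%ΔP_{e-readers} = (88 − 107)/avg = -19/97.5 = -0.194871…
E_cross = (3513/9173.5) / (-19/97.5) = -1.9651…
E_cross < 0 ⇒ the goods are complements.

-1.97; complements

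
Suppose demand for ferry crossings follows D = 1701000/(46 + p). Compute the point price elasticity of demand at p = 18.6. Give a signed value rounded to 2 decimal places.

-0.29

dD/dp = −1701000/(46 + p)² = -407.605. At p = 18.6, D = 26331.3.
Ed = (dD/dp)·(p/D) = (-407.605) × (18.6/26331.3) = -0.2879…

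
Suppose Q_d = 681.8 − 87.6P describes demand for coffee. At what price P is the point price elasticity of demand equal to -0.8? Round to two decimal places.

Ed = −87.6P/(681.8 − 87.6P). Set this equal to -0.8:
87.6P = 0.8·(681.8 − 87.6P) ⇒ 87.6P(1 + 0.8) = 0.8·681.8
P = 0.8·681.8 / (87.6·1.8) = 3.4591…

3.46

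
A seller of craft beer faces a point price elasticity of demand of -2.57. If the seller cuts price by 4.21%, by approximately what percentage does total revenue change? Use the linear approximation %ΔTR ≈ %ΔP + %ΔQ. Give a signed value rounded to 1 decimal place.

+6.6%

%ΔQ ≈ Ed × %ΔP = (-2.57) × (-4.21%) = +10.8197%
%ΔTR ≈ %ΔP + %ΔQ = (-4.21%) + (+10.8197%) = +6.6097%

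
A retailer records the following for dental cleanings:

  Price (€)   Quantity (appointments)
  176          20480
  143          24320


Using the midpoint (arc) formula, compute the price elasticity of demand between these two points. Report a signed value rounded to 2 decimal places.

%ΔQ = (24320 − 20480) / [(20480 + 24320)/2] = 3840/22400 = 0.171428…
%ΔP = (143 − 176) / [(176 + 143)/2] = -33/159.5 = -0.206896…
Arc Ed = %ΔQ / %ΔP = (3840/22400) / (-33/159.5) = -0.8285…

-0.83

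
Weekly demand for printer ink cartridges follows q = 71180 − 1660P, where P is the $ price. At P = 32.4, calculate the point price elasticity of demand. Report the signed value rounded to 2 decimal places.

dq/dP = −1660. At P = 32.4, q = 71180 − 1660(32.4) = 17396.
Ed = (dq/dP)·(P/q) = −1660 × (32.4/17396) = -3.0917…

-3.09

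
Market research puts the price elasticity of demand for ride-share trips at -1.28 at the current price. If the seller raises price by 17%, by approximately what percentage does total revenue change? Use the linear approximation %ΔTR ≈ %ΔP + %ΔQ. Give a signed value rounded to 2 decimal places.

-4.76%

%ΔQ ≈ Ed × %ΔP = (-1.28) × (+17%) = -21.7600%
%ΔTR ≈ %ΔP + %ΔQ = (+17%) + (-21.7600%) = -4.7600%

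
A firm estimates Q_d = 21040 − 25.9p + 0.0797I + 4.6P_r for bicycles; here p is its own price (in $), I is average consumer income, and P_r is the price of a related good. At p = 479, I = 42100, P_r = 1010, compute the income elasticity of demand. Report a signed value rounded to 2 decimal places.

At the given values, Q_d = 21040 − 25.9(479) + 0.0797(42100) + 4.6(1010) = 16635.27.
∂Q_d/∂I = 0.0797.
E = (0.0797) × (42100/16635.27) = 0.2017…

0.20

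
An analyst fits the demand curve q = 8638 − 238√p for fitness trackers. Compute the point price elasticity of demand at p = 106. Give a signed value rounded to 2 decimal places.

-0.20

dq/dp = −238/(2√p) = -11.5583. At p = 106, q = 6187.64.
Ed = (dq/dp)·(p/q) = (-11.5583) × (106/6187.64) = -0.1980…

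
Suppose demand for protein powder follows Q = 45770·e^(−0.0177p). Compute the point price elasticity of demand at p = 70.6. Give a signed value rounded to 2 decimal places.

-1.25

dQ/dp = −0.0177·Q = -232.194. At p = 70.6, Q = 13118.3.
Ed = (dQ/dp)·(p/Q) = (-232.194) × (70.6/13118.3) = -1.2496…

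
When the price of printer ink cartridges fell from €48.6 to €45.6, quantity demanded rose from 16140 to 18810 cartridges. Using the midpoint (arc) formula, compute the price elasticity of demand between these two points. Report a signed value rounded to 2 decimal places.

-2.40

%ΔQ = (18810 − 16140) / [(16140 + 18810)/2] = 2670/17475 = 0.152789…
%ΔP = (45.6 − 48.6) / [(48.6 + 45.6)/2] = -3/47.1 = -0.063694…
Arc Ed = %ΔQ / %ΔP = (2670/17475) / (-3/47.1) = -2.3987…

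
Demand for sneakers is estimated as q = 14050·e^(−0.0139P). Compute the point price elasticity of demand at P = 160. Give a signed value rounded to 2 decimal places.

dq/dP = −0.0139·q = -21.1261. At P = 160, q = 1519.87.
Ed = (dq/dP)·(P/q) = (-21.1261) × (160/1519.87) = -2.224

-2.22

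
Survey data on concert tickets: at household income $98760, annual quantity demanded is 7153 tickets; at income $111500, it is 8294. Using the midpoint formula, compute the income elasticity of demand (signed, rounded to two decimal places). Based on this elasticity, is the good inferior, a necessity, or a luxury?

1.22; luxury

%ΔQ = (8294 − 7153)/[( 7153 + 8294)/2] = 1141/7723.5 = 0.147730…
%ΔIncome = (111500 − 98760)/[( 98760 + 111500)/2] = 12740/105130 = 0.121183…
E_income = (1141/7723.5) / (12740/105130) = 1.2190…
E_income > 1 ⇒ normal good, luxury.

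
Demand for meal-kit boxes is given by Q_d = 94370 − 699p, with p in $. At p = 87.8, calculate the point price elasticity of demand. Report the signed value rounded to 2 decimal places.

dQ_d/dp = −699. At p = 87.8, Q_d = 94370 − 699(87.8) = 32997.8.
Ed = (dQ_d/dp)·(p/Q_d) = −699 × (87.8/32997.8) = -1.8598…

-1.86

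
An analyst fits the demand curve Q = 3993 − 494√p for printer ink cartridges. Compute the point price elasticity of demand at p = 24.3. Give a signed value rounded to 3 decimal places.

dQ/dp = −494/(2√p) = -50.1065. At p = 24.3, Q = 1557.83.
Ed = (dQ/dp)·(p/Q) = (-50.1065) × (24.3/1557.83) = -0.78159…

-0.782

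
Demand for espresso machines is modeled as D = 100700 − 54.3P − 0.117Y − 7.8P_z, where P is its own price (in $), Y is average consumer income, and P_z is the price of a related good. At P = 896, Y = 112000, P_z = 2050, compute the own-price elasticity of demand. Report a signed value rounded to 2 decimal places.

At the given values, D = 100700 − 54.3(896) − 0.117(112000) − 7.8(2050) = 22953.2.
∂D/∂P = −54.3.
E = (-54.3) × (896/22953.2) = -2.1196…

-2.12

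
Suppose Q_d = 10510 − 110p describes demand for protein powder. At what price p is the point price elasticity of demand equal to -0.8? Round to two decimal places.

42.46

Ed = −110p/(10510 − 110p). Set this equal to -0.8:
110p = 0.8·(10510 − 110p) ⇒ 110p(1 + 0.8) = 0.8·10510
p = 0.8·10510 / (110·1.8) = 42.4646…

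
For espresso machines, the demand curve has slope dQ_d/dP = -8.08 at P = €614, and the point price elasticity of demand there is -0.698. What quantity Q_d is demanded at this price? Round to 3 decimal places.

7107.622

Ed = (dQ_d/dP)·(P/Q_d) ⇒ Q_d = (dQ_d/dP)·P/Ed = (-8.08)·614/(-0.698) = 7107.62177…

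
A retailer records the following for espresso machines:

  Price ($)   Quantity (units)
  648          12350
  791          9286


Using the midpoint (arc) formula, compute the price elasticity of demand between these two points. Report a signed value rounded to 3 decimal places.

%ΔQ = (9286 − 12350) / [(12350 + 9286)/2] = -3064/10818 = -0.283231…
%ΔP = (791 − 648) / [(648 + 791)/2] = 143/719.5 = 0.198749…
Arc Ed = %ΔQ / %ΔP = (-3064/10818) / (143/719.5) = -1.42507…

-1.425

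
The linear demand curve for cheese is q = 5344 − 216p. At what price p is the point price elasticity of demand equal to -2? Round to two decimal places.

16.49

Ed = −216p/(5344 − 216p). Set this equal to -2:
216p = 2·(5344 − 216p) ⇒ 216p(1 + 2) = 2·5344
p = 2·5344 / (216·3) = 16.4938…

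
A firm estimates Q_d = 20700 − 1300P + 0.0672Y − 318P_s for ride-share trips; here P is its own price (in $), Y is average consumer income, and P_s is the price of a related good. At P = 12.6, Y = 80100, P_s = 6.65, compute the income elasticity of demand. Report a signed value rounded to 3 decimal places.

0.709

At the given values, Q_d = 20700 − 1300(12.6) + 0.0672(80100) − 318(6.65) = 7588.02.
∂Q_d/∂Y = 0.0672.
E = (0.0672) × (80100/7588.02) = 0.70937…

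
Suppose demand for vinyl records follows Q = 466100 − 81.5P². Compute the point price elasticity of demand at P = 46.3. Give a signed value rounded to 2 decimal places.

dQ/dP = −2·81.5·P = -7546.9. At P = 46.3, Q = 291389.265.
Ed = (dQ/dP)·(P/Q) = (-7546.9) × (46.3/291389.265) = -1.1991…

-1.20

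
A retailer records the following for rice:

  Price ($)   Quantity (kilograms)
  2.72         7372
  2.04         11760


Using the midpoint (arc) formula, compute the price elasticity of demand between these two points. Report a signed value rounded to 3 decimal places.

%ΔQ = (11760 − 7372) / [(7372 + 11760)/2] = 4388/9566 = 0.458707…
%ΔP = (2.04 − 2.72) / [(2.72 + 2.04)/2] = -0.68/2.38 = -0.285714…
Arc Ed = %ΔQ / %ΔP = (4388/9566) / (-0.68/2.38) = -1.60547…

-1.605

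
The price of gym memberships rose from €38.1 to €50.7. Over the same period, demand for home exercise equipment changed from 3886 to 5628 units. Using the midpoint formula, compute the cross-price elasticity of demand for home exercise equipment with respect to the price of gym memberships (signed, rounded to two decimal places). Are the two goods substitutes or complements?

%ΔQ_{home exercise equipment} = (5628 − 3886)/avg = 1742/4757 = 0.366197…
%ΔP_{gym memberships} = (50.7 − 38.1)/avg = 12.6/44.4 = 0.283783…
E_cross = (1742/4757) / (12.6/44.4) = 1.2904…
E_cross > 0 ⇒ the goods are substitutes.

1.29; substitutes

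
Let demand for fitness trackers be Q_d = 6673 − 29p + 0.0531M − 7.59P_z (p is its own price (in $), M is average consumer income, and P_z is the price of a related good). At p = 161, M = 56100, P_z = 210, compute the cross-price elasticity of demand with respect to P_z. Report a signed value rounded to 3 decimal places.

-0.470

At the given values, Q_d = 6673 − 29(161) + 0.0531(56100) − 7.59(210) = 3389.01.
∂Q_d/∂P_z = -7.59.
E = (-7.59) × (210/3389.01) = -0.47031…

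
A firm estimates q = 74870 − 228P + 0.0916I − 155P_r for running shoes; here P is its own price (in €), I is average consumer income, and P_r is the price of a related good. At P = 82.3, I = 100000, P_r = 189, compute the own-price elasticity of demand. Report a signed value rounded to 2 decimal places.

At the given values, q = 74870 − 228(82.3) + 0.0916(100000) − 155(189) = 35970.6.
∂q/∂P = −228.
E = (-228) × (82.3/35970.6) = -0.5216…

-0.52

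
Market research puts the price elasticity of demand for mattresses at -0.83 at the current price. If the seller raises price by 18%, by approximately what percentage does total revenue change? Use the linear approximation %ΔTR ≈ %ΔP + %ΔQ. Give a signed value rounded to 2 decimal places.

+3.06%

%ΔQ ≈ Ed × %ΔP = (-0.83) × (+18%) = -14.9400%
%ΔTR ≈ %ΔP + %ΔQ = (+18%) + (-14.9400%) = +3.0600%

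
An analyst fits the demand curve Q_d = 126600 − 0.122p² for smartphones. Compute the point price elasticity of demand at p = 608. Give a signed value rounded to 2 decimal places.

-1.11

dQ_d/dp = −2·0.122·p = -148.352. At p = 608, Q_d = 81500.992.
Ed = (dQ_d/dp)·(p/Q_d) = (-148.352) × (608/81500.992) = -1.1067…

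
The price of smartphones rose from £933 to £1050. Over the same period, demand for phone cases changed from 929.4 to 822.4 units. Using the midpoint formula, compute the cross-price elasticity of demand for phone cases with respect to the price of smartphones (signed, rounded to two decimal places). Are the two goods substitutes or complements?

%ΔQ_{phone cases} = (822.4 − 929.4)/avg = -107/875.9 = -0.122160…
%ΔP_{smartphones} = (1050 − 933)/avg = 117/991.5 = 0.118003…
E_cross = (-107/875.9) / (117/991.5) = -1.0352…
E_cross < 0 ⇒ the goods are complements.

-1.04; complements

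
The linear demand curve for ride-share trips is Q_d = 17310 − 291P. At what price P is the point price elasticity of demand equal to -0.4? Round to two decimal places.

17.00

Ed = −291P/(17310 − 291P). Set this equal to -0.4:
291P = 0.4·(17310 − 291P) ⇒ 291P(1 + 0.4) = 0.4·17310
P = 0.4·17310 / (291·1.4) = 16.9955…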